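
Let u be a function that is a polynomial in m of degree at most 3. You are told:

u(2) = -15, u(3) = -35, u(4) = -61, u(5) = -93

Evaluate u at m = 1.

Write u(m) = am³ + bm² + cm + d; the 4 given values yield a linear system in the 4 coefficients.
Solving, the leading coefficient vanishes, and u(m) = -3m² - 5m + 7.
Then u(1) = -1.

-1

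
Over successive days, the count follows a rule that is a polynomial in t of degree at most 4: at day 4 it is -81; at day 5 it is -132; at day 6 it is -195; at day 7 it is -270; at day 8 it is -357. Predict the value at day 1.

Write the value at t as Q(t).
First differences: -51, -63, -75, -87. Second differences: -12, -12, -12.
Level-2 differences are constant, so Q has degree 2.
Fitting a degree-2 polynomial gives Q(t) = -6t² + 3t + 3.
Then Q(1) = 0.

0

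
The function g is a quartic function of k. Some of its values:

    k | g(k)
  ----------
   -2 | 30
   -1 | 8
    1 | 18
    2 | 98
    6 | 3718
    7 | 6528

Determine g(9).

16618

Write g(k) = ak^4 + bk³ + ck² + dk + e; the 6 given values yield a linear system in the 5 coefficients.
Solving, g(k) = 2k^4 + 4k³ + 7k² + k + 4.
Then g(9) = 16618.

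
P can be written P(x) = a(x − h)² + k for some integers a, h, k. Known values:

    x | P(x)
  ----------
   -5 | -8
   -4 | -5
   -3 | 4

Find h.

First differences 3, 9; second difference 6 = 2a, so a = 3.
Expanding, the x-coefficient is −2ah = -6h; matching it to the data gives h = -5, and then k = -8.
So P(x) = 3(x + 5)² − 8.
Hence h = -5.

-5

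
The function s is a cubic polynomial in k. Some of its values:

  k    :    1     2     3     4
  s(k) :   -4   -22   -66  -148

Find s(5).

Write s(k) = ak³ + bk² + ck + d; the 4 given values yield a linear system in the 4 coefficients.
Solving, s(k) = -2k³ - k² - k.
Then s(5) = -280.

-280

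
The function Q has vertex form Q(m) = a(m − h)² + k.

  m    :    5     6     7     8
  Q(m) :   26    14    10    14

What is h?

First differences -12, -4, 4; second difference 8 = 2a, so a = 4.
Expanding, the m-coefficient is −2ah = -8h; matching it to the data gives h = 7, and then k = 10.
So Q(m) = 4(m − 7)² + 10.
Hence h = 7.

7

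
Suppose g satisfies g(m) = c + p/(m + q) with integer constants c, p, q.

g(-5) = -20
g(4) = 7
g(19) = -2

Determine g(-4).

-25

(g(m) − c)(m + q) = p for each data point; the three points give a linear system in c and q, then p follows.
Solving: c = -5, q = 1, p = 60, so g(m) = -5 + 60/(m + 1).
Then g(-4) = -5 + 60/(-3) = -25.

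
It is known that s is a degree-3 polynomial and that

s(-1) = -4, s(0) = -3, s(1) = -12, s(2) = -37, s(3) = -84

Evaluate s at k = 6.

-417

First differences: 1, -9, -25, -47. Second differences: -10, -16, -22. Third differences: -6, -6.
Level-3 differences are constant, so s has degree 3.
Fitting a degree-3 polynomial gives s(k) = -k³ - 5k² - 3k - 3.
Then s(6) = -417.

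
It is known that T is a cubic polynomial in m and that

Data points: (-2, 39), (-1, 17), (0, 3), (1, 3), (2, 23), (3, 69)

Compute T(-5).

First differences: -22, -14, 0, 20, 46. Second differences: 8, 14, 20, 26. Third differences: 6, 6, 6.
Level-3 differences are constant, so T has degree 3.
Fitting a degree-3 polynomial gives T(m) = m³ + 7m² - 8m + 3.
Then T(-5) = 93.

93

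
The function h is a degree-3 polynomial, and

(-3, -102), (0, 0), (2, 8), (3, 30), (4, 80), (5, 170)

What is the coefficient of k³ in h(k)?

Write h(k) = ak³ + bk² + ck + d; the 6 given values yield a linear system in the 4 coefficients.
Solving, h(k) = 2k³ - 4k² + 4k.
The coefficient of k³ is 2.

2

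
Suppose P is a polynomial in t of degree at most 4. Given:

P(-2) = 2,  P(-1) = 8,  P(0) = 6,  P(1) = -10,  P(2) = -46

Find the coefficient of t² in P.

-7

First differences: 6, -2, -16, -36. Second differences: -8, -14, -20. Third differences: -6, -6.
Level-3 differences are constant, so P has degree 3.
Fitting a degree-3 polynomial gives P(t) = -t³ - 7t² - 8t + 6.
The coefficient of t² is -7.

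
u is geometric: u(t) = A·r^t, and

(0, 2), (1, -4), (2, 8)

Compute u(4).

Consecutive ratio: -4/2 = -2, and 8/(-4) = -2, so r = -2.
Then A·(-2)^0 = 2 gives A = 2, and u(t) = 2·(-2)^t.
u(4) = 2·(-2)^4 = 32.

32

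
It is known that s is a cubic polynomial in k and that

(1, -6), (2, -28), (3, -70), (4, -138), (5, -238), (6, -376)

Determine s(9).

First differences: -22, -42, -68, -100, -138. Second differences: -20, -26, -32, -38. Third differences: -6, -6, -6.
Level-3 differences are constant, so s has degree 3.
Fitting a degree-3 polynomial gives s(k) = -k³ - 4k² - 3k + 2.
Then s(9) = -1078.

-1078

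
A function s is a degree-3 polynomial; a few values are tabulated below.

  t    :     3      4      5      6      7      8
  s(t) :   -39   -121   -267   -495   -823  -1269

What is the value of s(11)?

-3495

Write s(t) = at³ + bt² + ct + d; the 6 given values yield a linear system in the 4 coefficients.
Solving, s(t) = -3t³ + 4t² + t + 3.
Then s(11) = -3495.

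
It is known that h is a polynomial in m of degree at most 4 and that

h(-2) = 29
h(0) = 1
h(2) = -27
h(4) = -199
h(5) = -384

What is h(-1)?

6

Write h(m) = am^4 + bm³ + cm² + dm + e; the 5 given values yield a linear system in the 5 coefficients.
Solving, the leading coefficient vanishes, and h(m) = -3m³ - 2m + 1.
Then h(-1) = 6.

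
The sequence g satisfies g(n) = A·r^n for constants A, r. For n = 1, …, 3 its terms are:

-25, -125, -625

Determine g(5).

-15625

Consecutive ratio: -125/(-25) = 5, and -625/(-125) = 5, so r = 5.
Then A·5^1 = -25 gives A = -5, and g(n) = -5·5^n.
g(5) = -5·5^5 = -15625.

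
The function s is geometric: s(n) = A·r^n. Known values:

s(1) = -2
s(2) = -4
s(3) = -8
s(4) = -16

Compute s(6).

-64

Consecutive ratio: -4/(-2) = 2, and -8/(-4) = 2, so r = 2.
Then A·2^1 = -2 gives A = -1, and s(n) = -1·2^n.
s(6) = -1·2^6 = -64.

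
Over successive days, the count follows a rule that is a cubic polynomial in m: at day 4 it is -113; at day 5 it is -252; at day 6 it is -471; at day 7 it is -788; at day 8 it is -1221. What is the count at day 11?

Write the value at m as T(m).
First differences: -139, -219, -317, -433. Second differences: -80, -98, -116. Third differences: -18, -18.
Level-3 differences are constant, so T has degree 3.
Fitting a degree-3 polynomial gives T(m) = -3m³ + 5m² - m + 3.
Then T(11) = -3396.

-3396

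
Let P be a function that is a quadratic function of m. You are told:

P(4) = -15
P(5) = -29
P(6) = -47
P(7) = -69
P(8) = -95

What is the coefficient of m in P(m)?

First differences: -14, -18, -22, -26. Second differences: -4, -4, -4.
Level-2 differences are constant, so P has degree 2.
Fitting a degree-2 polynomial gives P(m) = -2m² + 4m + 1.
The coefficient of m is 4.

4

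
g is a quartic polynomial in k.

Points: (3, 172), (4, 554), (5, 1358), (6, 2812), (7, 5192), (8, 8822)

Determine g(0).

First differences: 382, 804, 1454, 2380, 3630. Second differences: 422, 650, 926, 1250. Third differences: 228, 276, 324. Fourth differences: 48, 48.
Level-4 differences are constant, so g has degree 4.
Fitting a degree-4 polynomial gives g(k) = 2k^4 + 2k³ - 7k² + 7k - 2.
Then g(0) = -2.

-2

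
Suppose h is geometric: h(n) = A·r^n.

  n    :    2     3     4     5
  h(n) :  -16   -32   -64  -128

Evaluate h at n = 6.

-256

Consecutive ratio: -32/(-16) = 2, and -64/(-32) = 2, so r = 2.
Then A·2^2 = -16 gives A = -4, and h(n) = -4·2^n.
h(6) = -4·2^6 = -256.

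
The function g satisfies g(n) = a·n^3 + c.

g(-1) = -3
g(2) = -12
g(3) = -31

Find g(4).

-68

From g(-1) = -3 and g(2) = -12: -1a + c = -3 and 8a + c = -12.
Subtracting: 9a = -9, so a = -1; then c = -3 − (-1)·(-1) = -4.
So g(n) = -1n³ − 4, and g(4) = -68.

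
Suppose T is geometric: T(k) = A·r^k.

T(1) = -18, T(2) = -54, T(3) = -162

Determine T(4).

Consecutive ratio: -54/(-18) = 3, and -162/(-54) = 3, so r = 3.
Then A·3^1 = -18 gives A = -6, and T(k) = -6·3^k.
T(4) = -6·3^4 = -486.

-486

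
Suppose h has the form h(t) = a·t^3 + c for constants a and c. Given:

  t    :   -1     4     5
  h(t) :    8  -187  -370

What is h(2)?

From h(-1) = 8 and h(4) = -187: -1a + c = 8 and 64a + c = -187.
Subtracting: 65a = -195, so a = -3; then c = 8 − (-3)·(-1) = 5.
So h(t) = -3t³ + 5, and h(2) = -19.

-19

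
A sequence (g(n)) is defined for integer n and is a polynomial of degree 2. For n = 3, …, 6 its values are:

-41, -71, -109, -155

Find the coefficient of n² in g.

First differences: -30, -38, -46. Second differences: -8, -8.
Level-2 differences are constant, so g has degree 2.
Fitting a degree-2 polynomial gives g(n) = -4n² - 2n + 1.
The coefficient of n² is -4.

-4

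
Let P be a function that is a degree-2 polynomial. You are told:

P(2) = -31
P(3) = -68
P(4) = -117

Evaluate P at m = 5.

Write P(m) = am² + bm + c; the 3 given values yield a linear system in the 3 coefficients.
Solving, P(m) = -6m² - 7m + 7.
Then P(5) = -178.

-178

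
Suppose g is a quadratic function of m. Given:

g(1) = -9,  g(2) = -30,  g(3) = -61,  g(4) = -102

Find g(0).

Write g(m) = am² + bm + c; the 4 given values yield a linear system in the 3 coefficients.
Solving, g(m) = -5m² - 6m + 2.
Then g(0) = 2.

2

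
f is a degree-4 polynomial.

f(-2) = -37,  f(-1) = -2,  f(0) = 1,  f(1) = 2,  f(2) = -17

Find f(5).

Write f(n) = an^4 + bn³ + cn² + dn + e; the 5 given values yield a linear system in the 5 coefficients.
Solving, f(n) = -2n^4 + n³ + n² + n + 1.
Then f(5) = -1094.

-1094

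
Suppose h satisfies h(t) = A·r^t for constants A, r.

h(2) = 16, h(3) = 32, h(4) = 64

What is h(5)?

Consecutive ratio: 32/16 = 2, and 64/32 = 2, so r = 2.
Then A·2^2 = 16 gives A = 4, and h(t) = 4·2^t.
h(5) = 4·2^5 = 128.

128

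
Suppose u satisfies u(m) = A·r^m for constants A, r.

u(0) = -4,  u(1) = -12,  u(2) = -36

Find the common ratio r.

Consecutive ratio: -12/(-4) = 3, and -36/(-12) = 3, so r = 3.
Then A·3^0 = -4 gives A = -4, and u(m) = -4·3^m.

3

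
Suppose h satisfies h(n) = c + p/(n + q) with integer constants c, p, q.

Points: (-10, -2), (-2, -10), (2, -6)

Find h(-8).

-1

(h(n) − c)(n + q) = p for each data point; the three points give a linear system in c and q, then p follows.
Solving: c = -4, q = 4, p = -12, so h(n) = -4 − 12/(n + 4).
Then h(-8) = -4 − 12/(-4) = -1.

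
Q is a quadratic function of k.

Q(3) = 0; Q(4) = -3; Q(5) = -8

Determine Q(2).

Write Q(k) = ak² + bk + c; the 3 given values yield a linear system in the 3 coefficients.
Solving, Q(k) = -k² + 4k - 3.
Then Q(2) = 1.

1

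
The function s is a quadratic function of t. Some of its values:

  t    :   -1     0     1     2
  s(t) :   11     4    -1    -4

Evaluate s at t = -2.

20

First differences: -7, -5, -3. Second differences: 2, 2.
Level-2 differences are constant, so s has degree 2.
Fitting a degree-2 polynomial gives s(t) = t² - 6t + 4.
Then s(-2) = 20.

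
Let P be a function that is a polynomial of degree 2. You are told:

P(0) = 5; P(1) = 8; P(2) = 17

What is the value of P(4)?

Write P(t) = at² + bt + c; the 3 given values yield a linear system in the 3 coefficients.
Solving, P(t) = 3t² + 5.
Then P(4) = 53.

53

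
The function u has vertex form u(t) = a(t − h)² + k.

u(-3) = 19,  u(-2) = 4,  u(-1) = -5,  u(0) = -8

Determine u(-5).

First differences -15, -9, -3; second difference 6 = 2a, so a = 3.
Expanding, the t-coefficient is −2ah = -6h; matching it to the data gives h = 0, and then k = -8.
So u(t) = 3(t + 0)² − 8.
u(-5) = 3·(-5)² − 8 = 67.

67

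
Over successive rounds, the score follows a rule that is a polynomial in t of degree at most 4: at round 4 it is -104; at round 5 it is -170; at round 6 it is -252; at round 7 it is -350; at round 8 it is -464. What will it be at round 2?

-20

Write the value at t as P(t).
Write P(t) = at^4 + bt³ + ct² + dt + e; the 5 given values yield a linear system in the 5 coefficients.
Solving, the top 2 coefficients vanish, and P(t) = -8t² + 6t.
Then P(2) = -20.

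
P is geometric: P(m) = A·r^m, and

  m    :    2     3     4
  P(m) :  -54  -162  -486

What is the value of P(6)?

Consecutive ratio: -162/(-54) = 3, and -486/(-162) = 3, so r = 3.
Then A·3^2 = -54 gives A = -6, and P(m) = -6·3^m.
P(6) = -6·3^6 = -4374.

-4374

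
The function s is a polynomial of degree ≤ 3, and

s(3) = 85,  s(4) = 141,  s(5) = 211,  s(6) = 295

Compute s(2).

43

First differences: 56, 70, 84. Second differences: 14, 14.
Level-2 differences are constant, so s has degree 2.
Fitting a degree-2 polynomial gives s(n) = 7n² + 7n + 1.
Then s(2) = 43.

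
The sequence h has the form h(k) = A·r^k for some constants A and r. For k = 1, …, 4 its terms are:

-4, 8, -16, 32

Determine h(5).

Consecutive ratio: 8/(-4) = -2, and -16/8 = -2, so r = -2.
Then A·(-2)^1 = -4 gives A = 2, and h(k) = 2·(-2)^k.
h(5) = 2·(-2)^5 = -64.

-64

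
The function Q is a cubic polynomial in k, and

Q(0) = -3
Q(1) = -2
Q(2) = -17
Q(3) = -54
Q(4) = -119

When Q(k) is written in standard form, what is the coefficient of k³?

-1

First differences: 1, -15, -37, -65. Second differences: -16, -22, -28. Third differences: -6, -6.
Level-3 differences are constant, so Q has degree 3.
Fitting a degree-3 polynomial gives Q(k) = -k³ - 5k² + 7k - 3.
The coefficient of k³ is -1.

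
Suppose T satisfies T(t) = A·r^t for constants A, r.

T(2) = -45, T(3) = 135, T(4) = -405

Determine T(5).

1215

Consecutive ratio: 135/(-45) = -3, and -405/135 = -3, so r = -3.
Then A·(-3)^2 = -45 gives A = -5, and T(t) = -5·(-3)^t.
T(5) = -5·(-3)^5 = 1215.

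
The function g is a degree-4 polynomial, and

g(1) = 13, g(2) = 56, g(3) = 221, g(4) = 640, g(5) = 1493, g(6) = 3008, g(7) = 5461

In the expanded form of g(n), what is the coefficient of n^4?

First differences: 43, 165, 419, 853, 1515, 2453. Second differences: 122, 254, 434, 662, 938. Third differences: 132, 180, 228, 276. Fourth differences: 48, 48, 48.
Level-4 differences are constant, so g has degree 4.
Fitting a degree-4 polynomial gives g(n) = 2n^4 + 2n³ - n² + 2n + 8.
The coefficient of n^4 is 2.

2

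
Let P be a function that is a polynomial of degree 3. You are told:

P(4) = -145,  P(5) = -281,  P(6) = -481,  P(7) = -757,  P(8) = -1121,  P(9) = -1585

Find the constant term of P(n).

First differences: -136, -200, -276, -364, -464. Second differences: -64, -76, -88, -100. Third differences: -12, -12, -12.
Level-3 differences are constant, so P has degree 3.
Fitting a degree-3 polynomial gives P(n) = -2n³ - 2n² + 4n - 1.
The constant term is P(0) = -1.

-1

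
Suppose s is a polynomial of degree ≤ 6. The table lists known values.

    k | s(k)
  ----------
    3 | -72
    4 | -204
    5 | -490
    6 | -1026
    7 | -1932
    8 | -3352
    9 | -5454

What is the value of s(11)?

-12496

First differences: -132, -286, -536, -906, -1420, -2102. Second differences: -154, -250, -370, -514, -682. Third differences: -96, -120, -144, -168. Fourth differences: -24, -24, -24.
Level-4 differences are constant, so s has degree 4.
Fitting a degree-4 polynomial gives s(k) = -k^4 + 2k³ - 4k² - 3k.
Then s(11) = -12496.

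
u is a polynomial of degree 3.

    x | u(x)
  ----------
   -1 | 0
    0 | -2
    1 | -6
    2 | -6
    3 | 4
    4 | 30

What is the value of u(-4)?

-66

Write u(x) = ax³ + bx² + cx + d; the 6 given values yield a linear system in the 4 coefficients.
Solving, u(x) = x³ - x² - 4x - 2.
Then u(-4) = -66.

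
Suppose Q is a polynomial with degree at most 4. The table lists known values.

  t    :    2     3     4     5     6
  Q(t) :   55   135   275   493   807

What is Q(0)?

3

First differences: 80, 140, 218, 314. Second differences: 60, 78, 96. Third differences: 18, 18.
Level-3 differences are constant, so Q has degree 3.
Fitting a degree-3 polynomial gives Q(t) = 3t³ + 3t² + 8t + 3.
The constant term is Q(0) = 3.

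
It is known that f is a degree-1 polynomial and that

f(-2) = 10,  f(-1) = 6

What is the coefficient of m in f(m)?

Write f(m) = am + b; the 2 given values yield a linear system in the 2 coefficients.
Solving, f(m) = -4m + 2.
The coefficient of m is -4.

-4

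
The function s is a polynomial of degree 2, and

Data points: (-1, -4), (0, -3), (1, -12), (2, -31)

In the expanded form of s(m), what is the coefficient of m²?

First differences: 1, -9, -19. Second differences: -10, -10.
Level-2 differences are constant, so s has degree 2.
Fitting a degree-2 polynomial gives s(m) = -5m² - 4m - 3.
The coefficient of m² is -5.

-5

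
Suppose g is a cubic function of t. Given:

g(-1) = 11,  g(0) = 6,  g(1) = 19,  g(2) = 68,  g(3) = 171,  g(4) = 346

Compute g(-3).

3

First differences: -5, 13, 49, 103, 175. Second differences: 18, 36, 54, 72. Third differences: 18, 18, 18.
Level-3 differences are constant, so g has degree 3.
Fitting a degree-3 polynomial gives g(t) = 3t³ + 9t² + t + 6.
Then g(-3) = 3.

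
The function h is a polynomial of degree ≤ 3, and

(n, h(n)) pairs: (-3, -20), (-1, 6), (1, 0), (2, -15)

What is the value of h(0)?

Write h(n) = an³ + bn² + cn + d; the 4 given values yield a linear system in the 4 coefficients.
Solving, the leading coefficient vanishes, and h(n) = -4n² - 3n + 7.
Then h(0) = 7.

7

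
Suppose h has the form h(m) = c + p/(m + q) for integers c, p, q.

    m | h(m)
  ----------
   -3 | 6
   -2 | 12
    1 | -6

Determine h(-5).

3

(h(m) − c)(m + q) = p for each data point; the three points give a linear system in c and q, then p follows.
Solving: c = 0, q = 1, p = -12, so h(m) = -12/(m + 1).
Then h(-5) = 0 − 12/(-4) = 3.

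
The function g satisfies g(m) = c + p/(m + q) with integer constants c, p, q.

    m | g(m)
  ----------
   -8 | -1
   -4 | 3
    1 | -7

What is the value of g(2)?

(g(m) − c)(m + q) = p for each data point; the three points give a linear system in c and q, then p follows.
Solving: c = -3, q = 2, p = -12, so g(m) = -3 − 12/(m + 2).
Then g(2) = -3 − 12/4 = -6.

-6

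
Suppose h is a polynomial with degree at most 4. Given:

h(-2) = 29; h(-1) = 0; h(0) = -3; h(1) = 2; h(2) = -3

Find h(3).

-36

First differences: -29, -3, 5, -5. Second differences: 26, 8, -10. Third differences: -18, -18.
Level-3 differences are constant, so h has degree 3.
Fitting a degree-3 polynomial gives h(x) = -3x³ + 4x² + 4x - 3.
Then h(3) = -36.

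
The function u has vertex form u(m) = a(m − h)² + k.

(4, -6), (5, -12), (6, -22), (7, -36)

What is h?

3

First differences -6, -10, -14; second difference -4 = 2a, so a = -2.
Expanding, the m-coefficient is −2ah = 4h; matching it to the data gives h = 3, and then k = -4.
So u(m) = -2(m − 3)² − 4.
Hence h = 3.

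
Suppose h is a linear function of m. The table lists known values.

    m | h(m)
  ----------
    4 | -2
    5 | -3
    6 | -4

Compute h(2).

0

First differences: -1, -1.
Level-1 differences are constant, so h has degree 1.
Fitting a degree-1 polynomial gives h(m) = -m + 2.
Then h(2) = 0.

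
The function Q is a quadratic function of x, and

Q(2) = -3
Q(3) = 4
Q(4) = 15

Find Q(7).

Write Q(x) = ax² + bx + c; the 3 given values yield a linear system in the 3 coefficients.
Solving, Q(x) = 2x² - 3x - 5.
Then Q(7) = 72.

72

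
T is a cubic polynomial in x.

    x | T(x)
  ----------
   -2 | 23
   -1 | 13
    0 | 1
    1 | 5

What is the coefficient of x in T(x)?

Write T(x) = ax³ + bx² + cx + d; the 4 given values yield a linear system in the 4 coefficients.
Solving, T(x) = 3x³ + 8x² - 7x + 1.
The coefficient of x is -7.

-7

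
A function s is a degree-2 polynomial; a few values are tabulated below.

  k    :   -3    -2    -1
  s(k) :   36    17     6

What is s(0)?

Write s(k) = ak² + bk + c; the 3 given values yield a linear system in the 3 coefficients.
Solving, s(k) = 4k² + k + 3.
The constant term is s(0) = 3.

3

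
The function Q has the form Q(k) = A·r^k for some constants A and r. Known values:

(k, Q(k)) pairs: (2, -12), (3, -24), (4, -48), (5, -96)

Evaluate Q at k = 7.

-384

Consecutive ratio: -24/(-12) = 2, and -48/(-24) = 2, so r = 2.
Then A·2^2 = -12 gives A = -3, and Q(k) = -3·2^k.
Q(7) = -3·2^7 = -384.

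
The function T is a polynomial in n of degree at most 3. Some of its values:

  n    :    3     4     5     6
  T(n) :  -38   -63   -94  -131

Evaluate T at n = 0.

First differences: -25, -31, -37. Second differences: -6, -6.
Level-2 differences are constant, so T has degree 2.
Fitting a degree-2 polynomial gives T(n) = -3n² - 4n + 1.
Then T(0) = 1.

1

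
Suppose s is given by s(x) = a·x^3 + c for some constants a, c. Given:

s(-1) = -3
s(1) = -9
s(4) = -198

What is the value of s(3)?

From s(-1) = -3 and s(1) = -9: -1a + c = -3 and 1a + c = -9.
Subtracting: 2a = -6, so a = -3; then c = -3 − (-3)·(-1) = -6.
So s(x) = -3x³ − 6, and s(3) = -87.

-87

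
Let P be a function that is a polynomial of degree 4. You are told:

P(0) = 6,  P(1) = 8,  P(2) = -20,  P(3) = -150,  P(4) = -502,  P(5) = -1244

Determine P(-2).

Write P(k) = ak^4 + bk³ + ck² + dk + e; the 6 given values yield a linear system in the 5 coefficients.
Solving, P(k) = -2k^4 - k² + 5k + 6.
Then P(-2) = -40.

-40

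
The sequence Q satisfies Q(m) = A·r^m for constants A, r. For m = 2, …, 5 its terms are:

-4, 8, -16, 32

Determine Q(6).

Consecutive ratio: 8/(-4) = -2, and -16/8 = -2, so r = -2.
Then A·(-2)^2 = -4 gives A = -1, and Q(m) = -1·(-2)^m.
Q(6) = -1·(-2)^6 = -64.

-64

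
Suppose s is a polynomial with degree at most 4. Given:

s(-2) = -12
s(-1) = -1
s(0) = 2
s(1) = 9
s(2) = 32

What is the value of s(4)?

Write s(k) = ak^4 + bk³ + ck² + dk + e; the 5 given values yield a linear system in the 5 coefficients.
Solving, the leading coefficient vanishes, and s(k) = 2k³ + 2k² + 3k + 2.
Then s(4) = 174.

174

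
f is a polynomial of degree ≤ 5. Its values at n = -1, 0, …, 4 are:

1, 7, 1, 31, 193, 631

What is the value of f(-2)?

-17

Write f(n) = an^5 + bn^4 + cn³ + dn² + en + p; the 6 given values yield a linear system in the 6 coefficients.
Solving, the leading coefficient vanishes, and f(n) = 2n^4 + 4n³ - 8n² - 4n + 7.
Then f(-2) = -17.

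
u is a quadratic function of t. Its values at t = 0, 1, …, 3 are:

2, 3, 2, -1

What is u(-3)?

-13

First differences: 1, -1, -3. Second differences: -2, -2.
Level-2 differences are constant, so u has degree 2.
Fitting a degree-2 polynomial gives u(t) = -t² + 2t + 2.
Then u(-3) = -13.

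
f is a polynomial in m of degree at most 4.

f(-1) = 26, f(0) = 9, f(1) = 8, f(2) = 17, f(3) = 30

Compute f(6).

33

First differences: -17, -1, 9, 13. Second differences: 16, 10, 4. Third differences: -6, -6.
Level-3 differences are constant, so f has degree 3.
Fitting a degree-3 polynomial gives f(m) = -m³ + 8m² - 8m + 9.
Then f(6) = 33.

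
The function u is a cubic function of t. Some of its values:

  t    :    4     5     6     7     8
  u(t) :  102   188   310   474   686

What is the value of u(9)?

952

First differences: 86, 122, 164, 212. Second differences: 36, 42, 48. Third differences: 6, 6.
Level-3 differences are constant, so u has degree 3.
Fitting a degree-3 polynomial gives u(t) = t³ + 3t² - 2t - 2.
Then u(9) = 952.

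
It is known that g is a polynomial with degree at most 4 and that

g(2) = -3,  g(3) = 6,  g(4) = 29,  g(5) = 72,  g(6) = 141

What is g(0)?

First differences: 9, 23, 43, 69. Second differences: 14, 20, 26. Third differences: 6, 6.
Level-3 differences are constant, so g has degree 3.
Fitting a degree-3 polynomial gives g(k) = k³ - 2k² - 3.
The constant term is g(0) = -3.

-3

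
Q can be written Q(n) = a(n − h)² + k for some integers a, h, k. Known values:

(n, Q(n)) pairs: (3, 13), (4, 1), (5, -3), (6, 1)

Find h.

5

First differences -12, -4, 4; second difference 8 = 2a, so a = 4.
Expanding, the n-coefficient is −2ah = -8h; matching it to the data gives h = 5, and then k = -3.
So Q(n) = 4(n − 5)² − 3.
Hence h = 5.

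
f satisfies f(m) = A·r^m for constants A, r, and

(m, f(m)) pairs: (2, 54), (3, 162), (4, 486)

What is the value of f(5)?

1458

Consecutive ratio: 162/54 = 3, and 486/162 = 3, so r = 3.
Then A·3^2 = 54 gives A = 6, and f(m) = 6·3^m.
f(5) = 6·3^5 = 1458.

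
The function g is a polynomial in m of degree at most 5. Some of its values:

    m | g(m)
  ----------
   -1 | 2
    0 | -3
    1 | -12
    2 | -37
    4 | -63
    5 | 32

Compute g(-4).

473

Write g(m) = am^5 + bm^4 + cm³ + dm² + em + p; the 6 given values yield a linear system in the 6 coefficients.
Solving, the leading coefficient vanishes, and g(m) = m^4 - 4m³ - 3m² - 3m - 3.
Then g(-4) = 473.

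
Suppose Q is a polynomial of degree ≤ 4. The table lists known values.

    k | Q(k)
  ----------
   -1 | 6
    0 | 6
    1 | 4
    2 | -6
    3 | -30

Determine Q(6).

First differences: 0, -2, -10, -24. Second differences: -2, -8, -14. Third differences: -6, -6.
Level-3 differences are constant, so Q has degree 3.
Fitting a degree-3 polynomial gives Q(k) = -k³ - k² + 6.
Then Q(6) = -246.

-246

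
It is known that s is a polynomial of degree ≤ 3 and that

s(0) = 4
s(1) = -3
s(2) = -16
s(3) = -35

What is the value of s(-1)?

5

Write s(x) = ax³ + bx² + cx + d; the 4 given values yield a linear system in the 4 coefficients.
Solving, the leading coefficient vanishes, and s(x) = -3x² - 4x + 4.
Then s(-1) = 5.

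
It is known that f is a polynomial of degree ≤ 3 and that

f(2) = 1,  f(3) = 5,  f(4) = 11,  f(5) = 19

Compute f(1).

-1

Write f(x) = ax³ + bx² + cx + d; the 4 given values yield a linear system in the 4 coefficients.
Solving, the leading coefficient vanishes, and f(x) = x² - x - 1.
Then f(1) = -1.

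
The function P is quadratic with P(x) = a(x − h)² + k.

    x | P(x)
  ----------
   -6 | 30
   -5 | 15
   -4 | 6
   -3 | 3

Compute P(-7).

First differences -15, -9, -3; second difference 6 = 2a, so a = 3.
Expanding, the x-coefficient is −2ah = -6h; matching it to the data gives h = -3, and then k = 3.
So P(x) = 3(x + 3)² + 3.
P(-7) = 3·(-4)² + 3 = 51.

51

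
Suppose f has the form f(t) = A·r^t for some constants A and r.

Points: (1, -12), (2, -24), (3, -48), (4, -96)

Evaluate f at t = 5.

Consecutive ratio: -24/(-12) = 2, and -48/(-24) = 2, so r = 2.
Then A·2^1 = -12 gives A = -6, and f(t) = -6·2^t.
f(5) = -6·2^5 = -192.

-192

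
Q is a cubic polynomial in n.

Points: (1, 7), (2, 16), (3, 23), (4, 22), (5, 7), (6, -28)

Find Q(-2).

28

Write Q(n) = an³ + bn² + cn + d; the 6 given values yield a linear system in the 4 coefficients.
Solving, Q(n) = -n³ + 5n² + n + 2.
Then Q(-2) = 28.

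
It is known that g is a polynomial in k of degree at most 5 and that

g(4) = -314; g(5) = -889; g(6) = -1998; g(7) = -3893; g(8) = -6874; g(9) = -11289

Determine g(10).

-17534

First differences: -575, -1109, -1895, -2981, -4415. Second differences: -534, -786, -1086, -1434. Third differences: -252, -300, -348. Fourth differences: -48, -48.
Level-4 differences are constant, so g has degree 4.
Fitting a degree-4 polynomial gives g(k) = -2k^4 + 2k³ + 5k² - 4k + 6.
Then g(10) = -17534.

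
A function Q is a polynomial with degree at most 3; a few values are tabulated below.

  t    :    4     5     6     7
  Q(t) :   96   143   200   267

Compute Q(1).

Write Q(t) = at³ + bt² + ct + d; the 4 given values yield a linear system in the 4 coefficients.
Solving, the leading coefficient vanishes, and Q(t) = 5t² + 2t + 8.
Then Q(1) = 15.

15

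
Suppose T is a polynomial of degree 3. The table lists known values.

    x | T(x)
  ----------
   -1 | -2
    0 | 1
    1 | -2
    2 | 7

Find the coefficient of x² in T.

-3

Write T(x) = ax³ + bx² + cx + d; the 4 given values yield a linear system in the 4 coefficients.
Solving, T(x) = 3x³ - 3x² - 3x + 1.
The coefficient of x² is -3.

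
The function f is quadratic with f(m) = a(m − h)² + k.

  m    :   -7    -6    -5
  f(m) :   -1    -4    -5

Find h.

First differences -3, -1; second difference 2 = 2a, so a = 1.
Expanding, the m-coefficient is −2ah = -2h; matching it to the data gives h = -5, and then k = -5.
So f(m) = 1(m + 5)² − 5.
Hence h = -5.

-5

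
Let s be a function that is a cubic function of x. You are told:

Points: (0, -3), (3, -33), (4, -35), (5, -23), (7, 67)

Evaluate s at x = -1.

-5

Write s(x) = ax³ + bx² + cx + d; the 5 given values yield a linear system in the 4 coefficients.
Solving, s(x) = x³ - 5x² - 4x - 3.
Then s(-1) = -5.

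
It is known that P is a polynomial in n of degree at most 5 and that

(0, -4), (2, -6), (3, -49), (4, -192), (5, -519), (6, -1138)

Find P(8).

Write P(n) = an^5 + bn^4 + cn³ + dn² + en + p; the 6 given values yield a linear system in the 6 coefficients.
Solving, the leading coefficient vanishes, and P(n) = -n^4 + 5n² - 3n - 4.
Then P(8) = -3804.

-3804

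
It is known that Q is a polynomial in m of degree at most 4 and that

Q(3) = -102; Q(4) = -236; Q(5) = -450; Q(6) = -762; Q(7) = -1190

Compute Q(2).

-30

First differences: -134, -214, -312, -428. Second differences: -80, -98, -116. Third differences: -18, -18.
Level-3 differences are constant, so Q has degree 3.
Fitting a degree-3 polynomial gives Q(m) = -3m³ - 4m² + 5m.
Then Q(2) = -30.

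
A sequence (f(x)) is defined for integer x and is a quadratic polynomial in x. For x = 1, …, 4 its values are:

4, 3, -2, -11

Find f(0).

1

Write f(x) = ax² + bx + c; the 4 given values yield a linear system in the 3 coefficients.
Solving, f(x) = -2x² + 5x + 1.
Then f(0) = 1.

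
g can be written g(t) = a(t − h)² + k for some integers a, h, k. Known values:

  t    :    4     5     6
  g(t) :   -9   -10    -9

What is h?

First differences -1, 1; second difference 2 = 2a, so a = 1.
Expanding, the t-coefficient is −2ah = -2h; matching it to the data gives h = 5, and then k = -10.
So g(t) = 1(t − 5)² − 10.
Hence h = 5.

5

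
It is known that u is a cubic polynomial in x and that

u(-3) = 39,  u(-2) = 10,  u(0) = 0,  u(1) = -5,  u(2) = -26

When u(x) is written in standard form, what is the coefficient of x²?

-2

Write u(x) = ax³ + bx² + cx + d; the 5 given values yield a linear system in the 4 coefficients.
Solving, u(x) = -2x³ - 2x² - x.
The coefficient of x² is -2.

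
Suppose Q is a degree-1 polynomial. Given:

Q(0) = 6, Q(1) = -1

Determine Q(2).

-8

Write Q(x) = ax + b; the 2 given values yield a linear system in the 2 coefficients.
Solving, Q(x) = -7x + 6.
Then Q(2) = -8.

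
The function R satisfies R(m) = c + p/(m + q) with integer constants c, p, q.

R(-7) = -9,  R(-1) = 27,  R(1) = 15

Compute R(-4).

(R(m) − c)(m + q) = p for each data point; the three points give a linear system in c and q, then p follows.
Solving: c = 3, q = 3, p = 48, so R(m) = 3 + 48/(m + 3).
Then R(-4) = 3 + 48/(-1) = -45.

-45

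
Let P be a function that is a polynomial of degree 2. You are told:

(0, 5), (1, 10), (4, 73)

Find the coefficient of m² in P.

Write P(m) = am² + bm + c; the 3 given values yield a linear system in the 3 coefficients.
Solving, P(m) = 4m² + m + 5.
The coefficient of m² is 4.

4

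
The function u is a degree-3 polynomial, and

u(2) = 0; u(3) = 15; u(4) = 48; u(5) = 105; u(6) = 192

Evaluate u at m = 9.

693

First differences: 15, 33, 57, 87. Second differences: 18, 24, 30. Third differences: 6, 6.
Level-3 differences are constant, so u has degree 3.
Fitting a degree-3 polynomial gives u(m) = m³ - 4m.
Then u(9) = 693.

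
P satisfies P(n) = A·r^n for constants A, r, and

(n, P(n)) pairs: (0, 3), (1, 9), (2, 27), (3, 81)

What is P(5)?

Consecutive ratio: 9/3 = 3, and 27/9 = 3, so r = 3.
Then A·3^0 = 3 gives A = 3, and P(n) = 3·3^n.
P(5) = 3·3^5 = 729.

729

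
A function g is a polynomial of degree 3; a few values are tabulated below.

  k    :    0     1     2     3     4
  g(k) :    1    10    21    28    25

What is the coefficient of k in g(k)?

6

First differences: 9, 11, 7, -3. Second differences: 2, -4, -10. Third differences: -6, -6.
Level-3 differences are constant, so g has degree 3.
Fitting a degree-3 polynomial gives g(k) = -k³ + 4k² + 6k + 1.
The coefficient of k is 6.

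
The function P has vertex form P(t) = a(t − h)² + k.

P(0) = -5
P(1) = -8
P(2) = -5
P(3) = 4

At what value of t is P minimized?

1

First differences -3, 3, 9; second difference 6 = 2a, so a = 3.
Expanding, the t-coefficient is −2ah = -6h; matching it to the data gives h = 1, and then k = -8.
So P(t) = 3(t − 1)² − 8.
Hence h = 1.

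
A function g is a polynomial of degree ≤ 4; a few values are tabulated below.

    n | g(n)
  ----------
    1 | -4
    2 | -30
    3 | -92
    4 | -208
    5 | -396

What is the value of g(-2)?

38

First differences: -26, -62, -116, -188. Second differences: -36, -54, -72. Third differences: -18, -18.
Level-3 differences are constant, so g has degree 3.
Fitting a degree-3 polynomial gives g(n) = -3n³ - 5n + 4.
Then g(-2) = 38.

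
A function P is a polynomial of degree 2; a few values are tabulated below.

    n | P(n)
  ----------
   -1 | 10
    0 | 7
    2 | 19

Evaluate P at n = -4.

55

Write P(n) = an² + bn + c; the 3 given values yield a linear system in the 3 coefficients.
Solving, P(n) = 3n² + 7.
Then P(-4) = 55.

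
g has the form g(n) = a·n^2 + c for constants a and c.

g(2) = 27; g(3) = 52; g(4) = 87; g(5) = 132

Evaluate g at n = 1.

From g(2) = 27 and g(3) = 52: 4a + c = 27 and 9a + c = 52.
Subtracting: 5a = 25, so a = 5; then c = 27 − 5·4 = 7.
So g(n) = 5n² + 7, and g(1) = 12.

12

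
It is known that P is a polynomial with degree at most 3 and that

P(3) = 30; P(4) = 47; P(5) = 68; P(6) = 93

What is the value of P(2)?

Write P(m) = am³ + bm² + cm + d; the 4 given values yield a linear system in the 4 coefficients.
Solving, the leading coefficient vanishes, and P(m) = 2m² + 3m + 3.
Then P(2) = 17.

17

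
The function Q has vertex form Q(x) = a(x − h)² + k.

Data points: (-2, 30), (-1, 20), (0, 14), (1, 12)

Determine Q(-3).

First differences -10, -6, -2; second difference 4 = 2a, so a = 2.
Expanding, the x-coefficient is −2ah = -4h; matching it to the data gives h = 1, and then k = 12.
So Q(x) = 2(x − 1)² + 12.
Q(-3) = 2·(-4)² + 12 = 44.

44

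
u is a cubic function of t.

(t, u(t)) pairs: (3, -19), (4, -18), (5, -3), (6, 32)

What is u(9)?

Write u(t) = at³ + bt² + ct + d; the 4 given values yield a linear system in the 4 coefficients.
Solving, u(t) = t³ - 5t² - t + 2.
Then u(9) = 317.

317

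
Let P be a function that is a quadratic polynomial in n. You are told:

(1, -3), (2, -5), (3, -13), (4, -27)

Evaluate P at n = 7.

Write P(n) = an² + bn + c; the 4 given values yield a linear system in the 3 coefficients.
Solving, P(n) = -3n² + 7n - 7.
Then P(7) = -105.

-105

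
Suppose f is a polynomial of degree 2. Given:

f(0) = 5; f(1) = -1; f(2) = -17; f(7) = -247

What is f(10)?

Write f(k) = ak² + bk + c; the 4 given values yield a linear system in the 3 coefficients.
Solving, f(k) = -5k² - k + 5.
Then f(10) = -505.

-505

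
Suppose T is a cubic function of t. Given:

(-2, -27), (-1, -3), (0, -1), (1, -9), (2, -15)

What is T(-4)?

-189

Write T(t) = at³ + bt² + ct + d; the 5 given values yield a linear system in the 4 coefficients.
Solving, T(t) = 2t³ - 5t² - 5t - 1.
Then T(-4) = -189.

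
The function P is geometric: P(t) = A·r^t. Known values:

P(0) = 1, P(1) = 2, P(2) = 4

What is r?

Consecutive ratio: 2/1 = 2, and 4/2 = 2, so r = 2.
Then A·2^0 = 1 gives A = 1, and P(t) = 1·2^t.

2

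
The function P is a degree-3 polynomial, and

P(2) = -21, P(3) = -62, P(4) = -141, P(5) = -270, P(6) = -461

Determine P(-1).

First differences: -41, -79, -129, -191. Second differences: -38, -50, -62. Third differences: -12, -12.
Level-3 differences are constant, so P has degree 3.
Fitting a degree-3 polynomial gives P(t) = -2t³ - t² + 2t - 5.
Then P(-1) = -6.

-6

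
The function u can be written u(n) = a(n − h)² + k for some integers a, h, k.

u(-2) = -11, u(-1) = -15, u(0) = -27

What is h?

First differences -4, -12; second difference -8 = 2a, so a = -4.
Expanding, the n-coefficient is −2ah = 8h; matching it to the data gives h = -2, and then k = -11.
So u(n) = -4(n + 2)² − 11.
Hence h = -2.

-2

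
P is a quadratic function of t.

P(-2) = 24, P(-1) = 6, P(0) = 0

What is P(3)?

Write P(t) = at² + bt + c; the 3 given values yield a linear system in the 3 coefficients.
Solving, P(t) = 6t².
Then P(3) = 54.

54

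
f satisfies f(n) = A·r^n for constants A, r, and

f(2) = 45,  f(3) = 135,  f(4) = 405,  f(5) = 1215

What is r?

Consecutive ratio: 135/45 = 3, and 405/135 = 3, so r = 3.
Then A·3^2 = 45 gives A = 5, and f(n) = 5·3^n.

3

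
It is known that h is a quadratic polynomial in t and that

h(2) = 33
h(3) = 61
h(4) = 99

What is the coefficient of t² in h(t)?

Write h(t) = at² + bt + c; the 3 given values yield a linear system in the 3 coefficients.
Solving, h(t) = 5t² + 3t + 7.
The coefficient of t² is 5.

5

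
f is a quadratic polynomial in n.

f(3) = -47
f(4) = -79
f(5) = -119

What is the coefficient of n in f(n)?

Write f(n) = an² + bn + c; the 3 given values yield a linear system in the 3 coefficients.
Solving, f(n) = -4n² - 4n + 1.
The coefficient of n is -4.

-4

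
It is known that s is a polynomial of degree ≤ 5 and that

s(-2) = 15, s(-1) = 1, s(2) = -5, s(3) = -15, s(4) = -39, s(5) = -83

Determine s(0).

-3

Write s(x) = ax^5 + bx^4 + cx³ + dx² + ex + p; the 6 given values yield a linear system in the 6 coefficients.
Solving, the top 2 coefficients vanish, and s(x) = -x³ + 2x² - x - 3.
Then s(0) = -3.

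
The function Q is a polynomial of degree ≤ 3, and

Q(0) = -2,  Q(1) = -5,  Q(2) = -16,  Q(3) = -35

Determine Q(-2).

Write Q(k) = ak³ + bk² + ck + d; the 4 given values yield a linear system in the 4 coefficients.
Solving, the leading coefficient vanishes, and Q(k) = -4k² + k - 2.
Then Q(-2) = -20.

-20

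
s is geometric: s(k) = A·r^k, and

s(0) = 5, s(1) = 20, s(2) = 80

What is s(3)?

320

Consecutive ratio: 20/5 = 4, and 80/20 = 4, so r = 4.
Then A·4^0 = 5 gives A = 5, and s(k) = 5·4^k.
s(3) = 5·4^3 = 320.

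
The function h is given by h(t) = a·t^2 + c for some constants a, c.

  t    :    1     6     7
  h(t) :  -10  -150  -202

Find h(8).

From h(1) = -10 and h(6) = -150: 1a + c = -10 and 36a + c = -150.
Subtracting: 35a = -140, so a = -4; then c = -10 − (-4)·1 = -6.
So h(t) = -4t² − 6, and h(8) = -262.

-262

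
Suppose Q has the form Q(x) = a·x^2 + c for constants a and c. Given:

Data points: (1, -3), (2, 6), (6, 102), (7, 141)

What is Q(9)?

From Q(1) = -3 and Q(2) = 6: 1a + c = -3 and 4a + c = 6.
Subtracting: 3a = 9, so a = 3; then c = -3 − 3·1 = -6.
So Q(x) = 3x² − 6, and Q(9) = 237.

237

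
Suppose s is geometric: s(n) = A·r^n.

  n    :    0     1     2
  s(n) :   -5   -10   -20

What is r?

Consecutive ratio: -10/(-5) = 2, and -20/(-10) = 2, so r = 2.
Then A·2^0 = -5 gives A = -5, and s(n) = -5·2^n.

2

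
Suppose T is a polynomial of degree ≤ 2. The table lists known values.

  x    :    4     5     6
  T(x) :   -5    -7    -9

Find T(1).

1

First differences: -2, -2.
Level-1 differences are constant, so T has degree 1.
Fitting a degree-1 polynomial gives T(x) = -2x + 3.
Then T(1) = 1.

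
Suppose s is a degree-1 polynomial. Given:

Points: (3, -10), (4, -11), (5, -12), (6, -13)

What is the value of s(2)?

-9

First differences: -1, -1, -1.
Level-1 differences are constant, so s has degree 1.
Fitting a degree-1 polynomial gives s(x) = -x - 7.
Then s(2) = -9.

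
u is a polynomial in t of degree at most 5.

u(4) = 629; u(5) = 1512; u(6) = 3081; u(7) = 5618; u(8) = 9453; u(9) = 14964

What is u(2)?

33

Write u(t) = at^5 + bt^4 + ct³ + dt² + et + p; the 6 given values yield a linear system in the 6 coefficients.
Solving, the leading coefficient vanishes, and u(t) = 2t^4 + 3t³ - 4t² - 2t - 3.
Then u(2) = 33.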